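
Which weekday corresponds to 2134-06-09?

Doomsday rule: the anchor day for the 2100s is Sunday. For year 34: 34÷12 = 2 r 10, and 10÷4 = 2, so 2+10+2 = 14.
Sunday + 14 ≡ Sunday — that's 2134's doomsday.
In June the doomsday date is Jun 6.
Jun 9 is 3 days after Jun 6; 3 mod 7 = 3, so Sunday + 3 = Wednesday.

Wednesday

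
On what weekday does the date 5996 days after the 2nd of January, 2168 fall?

Jan 2, 2168 is a Saturday.
5996 mod 7 = 4, so 5996 days after a Saturday is Saturday + 4 = Wednesday.

Wednesday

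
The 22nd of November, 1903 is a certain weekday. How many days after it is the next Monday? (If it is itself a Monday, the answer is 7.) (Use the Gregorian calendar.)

1

Nov 22, 1903 is a Sunday.
From Sunday to the next Monday is 1 day.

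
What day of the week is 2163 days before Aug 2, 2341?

Saturday

First find the weekday of Aug 2, 2341. Doomsday rule: the anchor day for the 2300s is Wednesday. For year 41: 41÷12 = 3 r 5, and 5÷4 = 1, so 3+5+1 = 9.
Wednesday + 9 ≡ Friday — that's 2341's doomsday.
In August the doomsday date is Aug 8.
Aug 2 is 6 days before Aug 8; 6 mod 7 = 6, so Friday − 6 = Saturday.
2163 mod 7 = 0, so 2163 days before a Saturday is Saturday − 0 = Saturday.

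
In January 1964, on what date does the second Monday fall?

January 1, 1964 is a Wednesday.
The first Monday is therefore January 6 (5 days later).
The second Monday is 6 + 1×7 = January 13.

January 13, 1964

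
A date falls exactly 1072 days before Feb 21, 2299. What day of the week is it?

Monday

Feb 21, 2299 is a Tuesday.
1072 mod 7 = 1, so 1072 days before a Tuesday is Tuesday − 1 = Monday.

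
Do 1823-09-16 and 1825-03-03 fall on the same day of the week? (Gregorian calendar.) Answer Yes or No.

From Sep 16, 1823 to Mar 3, 1825 is 534 days.
534 mod 7 = 2, so they are different weekdays.
(Sep 16, 1823 is a Tuesday; Mar 3, 1825 is a Thursday.)

No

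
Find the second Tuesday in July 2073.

July 11, 2073

July 1, 2073 is a Saturday.
The first Tuesday is therefore July 4 (3 days later).
The second Tuesday is 4 + 1×7 = July 11.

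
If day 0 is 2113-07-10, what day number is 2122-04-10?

Jul 10, 2113 → Jul 10, 2114: 365 days.
Jul 10, 2114 → Jul 10, 2115: 365 days.
Jul 10, 2115 → Jul 10, 2116: 366 days (Feb 29, 2116 is in that span).
Jul 10, 2116 → Jul 10, 2117: 365 days.
Jul 10, 2117 → Jul 10, 2118: 365 days.
Jul 10, 2118 → Jul 10, 2119: 365 days.
Jul 10, 2119 → Jul 10, 2120: 366 days (Feb 29, 2120 is in that span).
Jul 10, 2120 → Jul 10, 2121: 365 days.
Jul 10, 2121 → Aug 10, 2121: 31 days (July has 31).
Aug 10, 2121 → Sep 10, 2121: 31 days (August has 31).
Sep 10, 2121 → Oct 10, 2121: 30 days (September has 30).
Oct 10, 2121 → Nov 10, 2121: 31 days (October has 31).
Nov 10, 2121 → Dec 10, 2121: 30 days (November has 30).
Dec 10, 2121 → Jan 10, 2122: 31 days (December has 31).
Jan 10, 2122 → Feb 10, 2122: 31 days (January has 31).
Feb 10, 2122 → Mar 10, 2122: 28 days (February has 28).
Mar 10, 2122 → Apr 10, 2122: 31 days.
Total: 3196 days.

3196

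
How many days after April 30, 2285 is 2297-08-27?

Apr 30, 2285 → Apr 30, 2286: 365 days.
Apr 30, 2286 → Apr 30, 2287: 365 days.
Apr 30, 2287 → Apr 30, 2288: 366 days (Feb 29, 2288 is in that span).
Apr 30, 2288 → Apr 30, 2289: 365 days.
Apr 30, 2289 → Apr 30, 2290: 365 days.
Apr 30, 2290 → Apr 30, 2291: 365 days.
Apr 30, 2291 → Apr 30, 2292: 366 days (Feb 29, 2292 is in that span).
Apr 30, 2292 → Apr 30, 2293: 365 days.
Apr 30, 2293 → Apr 30, 2294: 365 days.
Apr 30, 2294 → Apr 30, 2295: 365 days.
Apr 30, 2295 → Apr 30, 2296: 366 days (Feb 29, 2296 is in that span).
Apr 30, 2296 → Apr 30, 2297: 365 days.
Apr 30, 2297 → May 30, 2297: 30 days (April has 30).
May 30, 2297 → Jun 30, 2297: 31 days (May has 31).
Jun 30, 2297 → Jul 30, 2297: 30 days (June has 30).
Jul 30, 2297 → Aug 27, 2297: 28 days.
Total: 4502 days.

4502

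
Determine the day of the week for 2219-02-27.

Saturday

Doomsday rule: the anchor day for the 2200s is Friday. For year 19: 19÷12 = 1 r 7, and 7÷4 = 1, so 1+7+1 = 9.
Friday + 9 ≡ Sunday — that's 2219's doomsday.
In February the doomsday date is Feb 28 (2219 is not a leap year).
Feb 27 is 1 day before Feb 28; 1 mod 7 = 1, so Sunday − 1 = Saturday.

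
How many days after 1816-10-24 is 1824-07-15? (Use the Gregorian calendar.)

Oct 24, 1816 → Oct 24, 1817: 365 days.
Oct 24, 1817 → Oct 24, 1818: 365 days.
Oct 24, 1818 → Oct 24, 1819: 365 days.
Oct 24, 1819 → Oct 24, 1820: 366 days (Feb 29, 1820 is in that span).
Oct 24, 1820 → Oct 24, 1821: 365 days.
Oct 24, 1821 → Oct 24, 1822: 365 days.
Oct 24, 1822 → Oct 24, 1823: 365 days.
Oct 24, 1823 → Nov 24, 1823: 31 days (October has 31).
Nov 24, 1823 → Dec 24, 1823: 30 days (November has 30).
Dec 24, 1823 → Jan 24, 1824: 31 days (December has 31).
Jan 24, 1824 → Feb 24, 1824: 31 days (January has 31).
Feb 24, 1824 → Mar 24, 1824: 29 days (February has 29).
Mar 24, 1824 → Apr 24, 1824: 31 days (March has 31).
Apr 24, 1824 → May 24, 1824: 30 days (April has 30).
May 24, 1824 → Jun 24, 1824: 31 days (May has 31).
Jun 24, 1824 → Jul 15, 1824: 21 days.
Total: 2821 days.

2821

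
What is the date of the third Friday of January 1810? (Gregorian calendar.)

January 1, 1810 is a Monday.
The first Friday is therefore January 5 (4 days later).
The third Friday is 5 + 2×7 = January 19.

January 19, 1810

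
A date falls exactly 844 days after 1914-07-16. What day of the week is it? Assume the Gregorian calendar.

First find the weekday of Jul 16, 1914. Doomsday rule: the anchor day for the 1900s is Wednesday. For year 14: 14÷12 = 1 r 2, and 2÷4 = 0, so 1+2+0 = 3.
Wednesday + 3 ≡ Saturday — that's 1914's doomsday.
In July the doomsday date is Jul 11.
Jul 16 is 5 days after Jul 11; 5 mod 7 = 5, so Saturday + 5 = Thursday.
844 mod 7 = 4, so 844 days after a Thursday is Thursday + 4 = Monday.

Monday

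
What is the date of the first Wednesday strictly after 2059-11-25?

Nov 25, 2059 is a Tuesday.
From Tuesday to the next Wednesday is 1 day.
Nov 25, 2059 + 1 = Nov 26, 2059.

November 26, 2059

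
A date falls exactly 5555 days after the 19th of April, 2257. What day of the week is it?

Thursday

Apr 19, 2257 is a Sunday.
5555 mod 7 = 4, so 5555 days after a Sunday is Sunday + 4 = Thursday.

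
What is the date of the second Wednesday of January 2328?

January 1, 2328 is a Sunday.
The first Wednesday is therefore January 4 (3 days later).
The second Wednesday is 4 + 1×7 = January 11.

January 11, 2328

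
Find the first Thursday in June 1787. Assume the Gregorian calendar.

June 7, 1787

June 1, 1787 is a Friday.
The first Thursday is therefore June 7 (6 days later).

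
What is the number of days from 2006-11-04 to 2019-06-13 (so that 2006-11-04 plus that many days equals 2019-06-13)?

Nov 4, 2006 → Nov 4, 2007: 365 days.
Nov 4, 2007 → Nov 4, 2008: 366 days (Feb 29, 2008 is in that span).
Nov 4, 2008 → Nov 4, 2009: 365 days.
Nov 4, 2009 → Nov 4, 2010: 365 days.
Nov 4, 2010 → Nov 4, 2011: 365 days.
Nov 4, 2011 → Nov 4, 2012: 366 days (Feb 29, 2012 is in that span).
Nov 4, 2012 → Nov 4, 2013: 365 days.
Nov 4, 2013 → Nov 4, 2014: 365 days.
Nov 4, 2014 → Nov 4, 2015: 365 days.
Nov 4, 2015 → Nov 4, 2016: 366 days (Feb 29, 2016 is in that span).
Nov 4, 2016 → Nov 4, 2017: 365 days.
Nov 4, 2017 → Nov 4, 2018: 365 days.
Nov 4, 2018 → Dec 4, 2018: 30 days (November has 30).
Dec 4, 2018 → Jan 4, 2019: 31 days (December has 31).
Jan 4, 2019 → Feb 4, 2019: 31 days (January has 31).
Feb 4, 2019 → Mar 4, 2019: 28 days (February has 28).
Mar 4, 2019 → Apr 4, 2019: 31 days (March has 31).
Apr 4, 2019 → May 4, 2019: 30 days (April has 30).
May 4, 2019 → Jun 4, 2019: 31 days (May has 31).
Jun 4, 2019 → Jun 13, 2019: 9 days.
Total: 4604 days.

4604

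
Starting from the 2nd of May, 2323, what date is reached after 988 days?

January 14, 2326

+366 (one year; includes Feb 29, 2324) → May 2, 2324 (622 left).
+365 (one year) → May 2, 2325 (257 left).
May has 31 days: +30 → Jun 1, 2325 (227 left).
Jun has 30 days: +30 → Jul 1, 2325 (197 left).
Jul has 31 days: +31 → Aug 1, 2325 (166 left).
Aug has 31 days: +31 → Sep 1, 2325 (135 left).
Sep has 30 days: +30 → Oct 1, 2325 (105 left).
Oct has 31 days: +31 → Nov 1, 2325 (74 left).
Nov has 30 days: +30 → Dec 1, 2325 (44 left).
Dec has 31 days: +31 → Jan 1, 2326 (13 left).
+13 → Jan 14, 2326.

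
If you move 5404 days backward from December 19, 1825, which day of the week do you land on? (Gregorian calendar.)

Monday

First find the weekday of Dec 19, 1825. Doomsday rule: the anchor day for the 1800s is Friday. For year 25: 25÷12 = 2 r 1, and 1÷4 = 0, so 2+1+0 = 3.
Friday + 3 ≡ Monday — that's 1825's doomsday.
In December the doomsday date is Dec 12.
Dec 19 is 7 days after Dec 12; 7 mod 7 = 0, so Monday + 0 = Monday.
5404 mod 7 = 0, so 5404 days before a Monday is Monday − 0 = Monday.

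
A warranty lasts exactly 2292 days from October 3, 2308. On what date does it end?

+365 (one year) → Oct 3, 2309 (1927 left).
+365 (one year) → Oct 3, 2310 (1562 left).
+365 (one year) → Oct 3, 2311 (1197 left).
+366 (one year; includes Feb 29, 2312) → Oct 3, 2312 (831 left).
+365 (one year) → Oct 3, 2313 (466 left).
+365 (one year) → Oct 3, 2314 (101 left).
Oct has 31 days: +29 → Nov 1, 2314 (72 left).
Nov has 30 days: +30 → Dec 1, 2314 (42 left).
Dec has 31 days: +31 → Jan 1, 2315 (11 left).
+11 → Jan 12, 2315.

January 12, 2315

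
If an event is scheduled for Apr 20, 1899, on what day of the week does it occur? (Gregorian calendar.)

Thursday

Doomsday rule: the anchor day for the 1800s is Friday. For year 99: 99÷12 = 8 r 3, and 3÷4 = 0, so 8+3+0 = 11.
Friday + 11 ≡ Tuesday — that's 1899's doomsday.
In April the doomsday date is Apr 4.
Apr 20 is 16 days after Apr 4; 16 mod 7 = 2, so Tuesday + 2 = Thursday.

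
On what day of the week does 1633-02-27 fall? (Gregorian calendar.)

Doomsday rule: the anchor day for the 1600s is Tuesday. For year 33: 33÷12 = 2 r 9, and 9÷4 = 2, so 2+9+2 = 13.
Tuesday + 13 ≡ Monday — that's 1633's doomsday.
In February the doomsday date is Feb 28 (1633 is not a leap year).
Feb 27 is 1 day before Feb 28; 1 mod 7 = 1, so Monday − 1 = Sunday.

Sunday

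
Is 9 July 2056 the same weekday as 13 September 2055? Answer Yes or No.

No

From Sep 13, 2055 to Jul 9, 2056 is 300 days.
300 mod 7 = 6, so they are different weekdays.
(Sep 13, 2055 is a Monday; Jul 9, 2056 is a Sunday.)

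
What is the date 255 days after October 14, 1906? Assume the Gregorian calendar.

Oct has 31 days: +18 → Nov 1, 1906 (237 left).
Nov has 30 days: +30 → Dec 1, 1906 (207 left).
Dec has 31 days: +31 → Jan 1, 1907 (176 left).
Jan has 31 days: +31 → Feb 1, 1907 (145 left).
Feb has 28 days: +28 → Mar 1, 1907 (117 left).
Mar has 31 days: +31 → Apr 1, 1907 (86 left).
Apr has 30 days: +30 → May 1, 1907 (56 left).
May has 31 days: +31 → Jun 1, 1907 (25 left).
+25 → Jun 26, 1907.

June 26, 1907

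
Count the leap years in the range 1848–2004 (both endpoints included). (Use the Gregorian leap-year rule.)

39

Multiples of 4 in [1848,2004]: 40.
Of those, multiples of 100: 2 (not leap unless ÷400).
Multiples of 400: 1.
Leap years = 40 − 2 + 1 = 39.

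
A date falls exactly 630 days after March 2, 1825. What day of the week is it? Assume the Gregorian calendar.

First find the weekday of Mar 2, 1825. Doomsday rule: the anchor day for the 1800s is Friday. For year 25: 25÷12 = 2 r 1, and 1÷4 = 0, so 2+1+0 = 3.
Friday + 3 ≡ Monday — that's 1825's doomsday.
In March the doomsday date is Mar 14.
Mar 2 is 12 days before Mar 14; 12 mod 7 = 5, so Monday − 5 = Wednesday.
630 mod 7 = 0, so 630 days after a Wednesday is Wednesday + 0 = Wednesday.

Wednesday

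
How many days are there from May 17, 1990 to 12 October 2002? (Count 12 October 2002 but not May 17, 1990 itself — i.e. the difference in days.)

May 17, 1990 → May 17, 1991: 365 days.
May 17, 1991 → May 17, 1992: 366 days (Feb 29, 1992 is in that span).
May 17, 1992 → May 17, 1993: 365 days.
May 17, 1993 → May 17, 1994: 365 days.
May 17, 1994 → May 17, 1995: 365 days.
May 17, 1995 → May 17, 1996: 366 days (Feb 29, 1996 is in that span).
May 17, 1996 → May 17, 1997: 365 days.
May 17, 1997 → May 17, 1998: 365 days.
May 17, 1998 → May 17, 1999: 365 days.
May 17, 1999 → May 17, 2000: 366 days (Feb 29, 2000 is in that span).
May 17, 2000 → May 17, 2001: 365 days.
May 17, 2001 → May 17, 2002: 365 days.
May 17, 2002 → Jun 17, 2002: 31 days (May has 31).
Jun 17, 2002 → Jul 17, 2002: 30 days (June has 30).
Jul 17, 2002 → Aug 17, 2002: 31 days (July has 31).
Aug 17, 2002 → Sep 17, 2002: 31 days (August has 31).
Sep 17, 2002 → Oct 12, 2002: 25 days.
Total: 4531 days.

4531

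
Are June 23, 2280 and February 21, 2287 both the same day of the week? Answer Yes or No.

From Jun 23, 2280 to Feb 21, 2287 is 2434 days.
2434 mod 7 = 5, so they are different weekdays.
(Jun 23, 2280 is a Wednesday; Feb 21, 2287 is a Monday.)

No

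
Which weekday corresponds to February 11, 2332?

Thursday

Doomsday rule: the anchor day for the 2300s is Wednesday. For year 32: 32÷12 = 2 r 8, and 8÷4 = 2, so 2+8+2 = 12.
Wednesday + 12 ≡ Monday — that's 2332's doomsday.
In February the doomsday date is Feb 29 (2332 is a leap year (divisible by 4)).
Feb 11 is 18 days before Feb 29; 18 mod 7 = 4, so Monday − 4 = Thursday.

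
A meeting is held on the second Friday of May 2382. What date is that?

May 1, 2382 is a Saturday.
The first Friday is therefore May 7 (6 days later).
The second Friday is 7 + 1×7 = May 14.

May 14, 2382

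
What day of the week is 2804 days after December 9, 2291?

Sunday

First find the weekday of Dec 9, 2291. Doomsday rule: the anchor day for the 2200s is Friday. For year 91: 91÷12 = 7 r 7, and 7÷4 = 1, so 7+7+1 = 15.
Friday + 15 ≡ Saturday — that's 2291's doomsday.
In December the doomsday date is Dec 12.
Dec 9 is 3 days before Dec 12; 3 mod 7 = 3, so Saturday − 3 = Wednesday.
2804 mod 7 = 4, so 2804 days after a Wednesday is Wednesday + 4 = Sunday.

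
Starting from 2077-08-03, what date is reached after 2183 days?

+365 (one year) → Aug 3, 2078 (1818 left).
+365 (one year) → Aug 3, 2079 (1453 left).
+366 (one year; includes Feb 29, 2080) → Aug 3, 2080 (1087 left).
+365 (one year) → Aug 3, 2081 (722 left).
+365 (one year) → Aug 3, 2082 (357 left).
Aug has 31 days: +29 → Sep 1, 2082 (328 left).
Sep has 30 days: +30 → Oct 1, 2082 (298 left).
Oct has 31 days: +31 → Nov 1, 2082 (267 left).
Nov has 30 days: +30 → Dec 1, 2082 (237 left).
Dec has 31 days: +31 → Jan 1, 2083 (206 left).
Jan has 31 days: +31 → Feb 1, 2083 (175 left).
Feb has 28 days: +28 → Mar 1, 2083 (147 left).
Mar has 31 days: +31 → Apr 1, 2083 (116 left).
Apr has 30 days: +30 → May 1, 2083 (86 left).
May has 31 days: +31 → Jun 1, 2083 (55 left).
Jun has 30 days: +30 → Jul 1, 2083 (25 left).
+25 → Jul 26, 2083.

July 26, 2083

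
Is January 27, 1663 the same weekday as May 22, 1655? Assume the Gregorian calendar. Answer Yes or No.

From May 22, 1655 to Jan 27, 1663 is 2807 days.
2807 mod 7 = 0, so they are the same weekday.
(May 22, 1655 is a Saturday; Jan 27, 1663 is a Saturday.)

Yes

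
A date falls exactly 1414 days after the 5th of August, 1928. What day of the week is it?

First find the weekday of Aug 5, 1928. Doomsday rule: the anchor day for the 1900s is Wednesday. For year 28: 28÷12 = 2 r 4, and 4÷4 = 1, so 2+4+1 = 7.
Wednesday + 7 ≡ Wednesday — that's 1928's doomsday.
In August the doomsday date is Aug 8.
Aug 5 is 3 days before Aug 8; 3 mod 7 = 3, so Wednesday − 3 = Sunday.
1414 mod 7 = 0, so 1414 days after a Sunday is Sunday + 0 = Sunday.

Sunday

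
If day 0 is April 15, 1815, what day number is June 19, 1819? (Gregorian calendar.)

Apr 15, 1815 → Apr 15, 1816: 366 days (Feb 29, 1816 is in that span).
Apr 15, 1816 → Apr 15, 1817: 365 days.
Apr 15, 1817 → Apr 15, 1818: 365 days.
Apr 15, 1818 → Apr 15, 1819: 365 days.
Apr 15, 1819 → May 15, 1819: 30 days (April has 30).
May 15, 1819 → Jun 15, 1819: 31 days (May has 31).
Jun 15, 1819 → Jun 19, 1819: 4 days.
Total: 1526 days.

1526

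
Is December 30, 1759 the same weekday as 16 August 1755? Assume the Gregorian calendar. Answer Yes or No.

No

From Aug 16, 1755 to Dec 30, 1759 is 1597 days.
1597 mod 7 = 1, so they are different weekdays.
(Aug 16, 1755 is a Saturday; Dec 30, 1759 is a Sunday.)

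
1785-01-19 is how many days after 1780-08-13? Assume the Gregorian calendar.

Aug 13, 1780 → Aug 13, 1781: 365 days.
Aug 13, 1781 → Aug 13, 1782: 365 days.
Aug 13, 1782 → Aug 13, 1783: 365 days.
Aug 13, 1783 → Aug 13, 1784: 366 days (Feb 29, 1784 is in that span).
Aug 13, 1784 → Sep 13, 1784: 31 days (August has 31).
Sep 13, 1784 → Oct 13, 1784: 30 days (September has 30).
Oct 13, 1784 → Nov 13, 1784: 31 days (October has 31).
Nov 13, 1784 → Dec 13, 1784: 30 days (November has 30).
Dec 13, 1784 → Jan 13, 1785: 31 days (December has 31).
Jan 13, 1785 → Jan 19, 1785: 6 days.
Total: 1620 days.

1620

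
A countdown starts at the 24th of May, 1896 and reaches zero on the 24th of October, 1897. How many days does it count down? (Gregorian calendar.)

May 24, 1896 → May 24, 1897: 365 days.
May 24, 1897 → Jun 24, 1897: 31 days (May has 31).
Jun 24, 1897 → Jul 24, 1897: 30 days (June has 30).
Jul 24, 1897 → Aug 24, 1897: 31 days (July has 31).
Aug 24, 1897 → Sep 24, 1897: 31 days (August has 31).
Sep 24, 1897 → Oct 24, 1897: 30 days.
Total: 518 days.

518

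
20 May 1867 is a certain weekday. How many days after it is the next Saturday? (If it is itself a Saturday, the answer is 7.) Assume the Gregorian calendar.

5

May 20, 1867 is a Monday.
From Monday to the next Saturday is 5 days.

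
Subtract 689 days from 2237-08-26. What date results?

October 7, 2235

−365 (one year) → Aug 26, 2236 (324 left).
−26 → Jul 31, 2236 (end of Jul, 31 days; 298 left).
−31 → Jun 30, 2236 (end of Jun, 30 days; 267 left).
−30 → May 31, 2236 (end of May, 31 days; 237 left).
−31 → Apr 30, 2236 (end of Apr, 30 days; 206 left).
−30 → Mar 31, 2236 (end of Mar, 31 days; 176 left).
−31 → Feb 29, 2236 (end of Feb, 29 days; 145 left).
−29 → Jan 31, 2236 (end of Jan, 31 days; 116 left).
−31 → Dec 31, 2235 (end of Dec, 31 days; 85 left).
−31 → Nov 30, 2235 (end of Nov, 30 days; 54 left).
−30 → Oct 31, 2235 (end of Oct, 31 days; 24 left).
−24 → Oct 7, 2235.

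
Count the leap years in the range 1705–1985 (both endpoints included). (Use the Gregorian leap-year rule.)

Multiples of 4 in [1705,1985]: 70.
Of those, multiples of 100: 2 (not leap unless ÷400).
Multiples of 400: 0.
Leap years = 70 − 2 + 0 = 68.

68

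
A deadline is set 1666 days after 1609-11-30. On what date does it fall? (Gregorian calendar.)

+365 (one year) → Nov 30, 1610 (1301 left).
+365 (one year) → Nov 30, 1611 (936 left).
+366 (one year; includes Feb 29, 1612) → Nov 30, 1612 (570 left).
+365 (one year) → Nov 30, 1613 (205 left).
Nov has 30 days: +1 → Dec 1, 1613 (204 left).
Dec has 31 days: +31 → Jan 1, 1614 (173 left).
Jan has 31 days: +31 → Feb 1, 1614 (142 left).
Feb has 28 days: +28 → Mar 1, 1614 (114 left).
Mar has 31 days: +31 → Apr 1, 1614 (83 left).
Apr has 30 days: +30 → May 1, 1614 (53 left).
May has 31 days: +31 → Jun 1, 1614 (22 left).
+22 → Jun 23, 1614.

June 23, 1614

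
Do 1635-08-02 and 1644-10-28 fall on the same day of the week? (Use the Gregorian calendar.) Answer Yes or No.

From Aug 2, 1635 to Oct 28, 1644 is 3375 days.
3375 mod 7 = 1, so they are different weekdays.
(Aug 2, 1635 is a Thursday; Oct 28, 1644 is a Friday.)

No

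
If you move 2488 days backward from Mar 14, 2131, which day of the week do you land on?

Sunday

Mar 14, 2131 is a Wednesday.
2488 mod 7 = 3, so 2488 days before a Wednesday is Wednesday − 3 = Sunday.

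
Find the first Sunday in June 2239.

June 1, 2239 is a Saturday.
The first Sunday is therefore June 2 (1 days later).

June 2, 2239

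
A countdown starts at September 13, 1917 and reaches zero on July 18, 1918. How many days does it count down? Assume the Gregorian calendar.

Sep 13, 1917 → Oct 13, 1917: 30 days (September has 30).
Oct 13, 1917 → Nov 13, 1917: 31 days (October has 31).
Nov 13, 1917 → Dec 13, 1917: 30 days (November has 30).
Dec 13, 1917 → Jan 13, 1918: 31 days (December has 31).
Jan 13, 1918 → Feb 13, 1918: 31 days (January has 31).
Feb 13, 1918 → Mar 13, 1918: 28 days (February has 28).
Mar 13, 1918 → Apr 13, 1918: 31 days (March has 31).
Apr 13, 1918 → May 13, 1918: 30 days (April has 30).
May 13, 1918 → Jun 13, 1918: 31 days (May has 31).
Jun 13, 1918 → Jul 13, 1918: 30 days (June has 30).
Jul 13, 1918 → Jul 18, 1918: 5 days.
Total: 308 days.

308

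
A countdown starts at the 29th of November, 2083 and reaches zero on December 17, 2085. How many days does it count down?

Nov 29, 2083 → Nov 29, 2084: 366 days (Feb 29, 2084 is in that span).
Nov 29, 2084 → Dec 29, 2084: 30 days (November has 30).
Dec 29, 2084 → Jan 29, 2085: 31 days (December has 31).
Jan 29, 2085 → Feb 28, 2085: 30 days (January has 31).
Feb 28, 2085 → Mar 28, 2085: 28 days (February has 28).
Mar 28, 2085 → Apr 28, 2085: 31 days (March has 31).
Apr 28, 2085 → May 28, 2085: 30 days (April has 30).
May 28, 2085 → Jun 28, 2085: 31 days (May has 31).
Jun 28, 2085 → Jul 28, 2085: 30 days (June has 30).
Jul 28, 2085 → Aug 28, 2085: 31 days (July has 31).
Aug 28, 2085 → Sep 28, 2085: 31 days (August has 31).
Sep 28, 2085 → Oct 28, 2085: 30 days (September has 30).
Oct 28, 2085 → Nov 28, 2085: 31 days (October has 31).
Nov 28, 2085 → Dec 17, 2085: 19 days.
Total: 749 days.

749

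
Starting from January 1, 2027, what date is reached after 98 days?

April 9, 2027

Jan has 31 days: +31 → Feb 1, 2027 (67 left).
Feb has 28 days: +28 → Mar 1, 2027 (39 left).
Mar has 31 days: +31 → Apr 1, 2027 (8 left).
+8 → Apr 9, 2027.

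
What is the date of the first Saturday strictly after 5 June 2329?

June 8, 2329

Jun 5, 2329 is a Wednesday.
From Wednesday to the next Saturday is 3 days.
Jun 5, 2329 + 3 = Jun 8, 2329.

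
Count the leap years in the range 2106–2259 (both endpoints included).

37

Multiples of 4 in [2106,2259]: 38.
Of those, multiples of 100: 1 (not leap unless ÷400).
Multiples of 400: 0.
Leap years = 38 − 1 + 0 = 37.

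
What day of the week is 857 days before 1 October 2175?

Thursday

First find the weekday of Oct 1, 2175. Doomsday rule: the anchor day for the 2100s is Sunday. For year 75: 75÷12 = 6 r 3, and 3÷4 = 0, so 6+3+0 = 9.
Sunday + 9 ≡ Tuesday — that's 2175's doomsday.
In October the doomsday date is Oct 10.
Oct 1 is 9 days before Oct 10; 9 mod 7 = 2, so Tuesday − 2 = Sunday.
857 mod 7 = 3, so 857 days before a Sunday is Sunday − 3 = Thursday.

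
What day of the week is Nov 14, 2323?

Wednesday

Doomsday rule: the anchor day for the 2300s is Wednesday. For year 23: 23÷12 = 1 r 11, and 11÷4 = 2, so 1+11+2 = 14.
Wednesday + 14 ≡ Wednesday — that's 2323's doomsday.
In November the doomsday date is Nov 7.
Nov 14 is 7 days after Nov 7; 7 mod 7 = 0, so Wednesday + 0 = Wednesday.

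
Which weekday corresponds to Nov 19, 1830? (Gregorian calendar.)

Friday

Doomsday rule: the anchor day for the 1800s is Friday. For year 30: 30÷12 = 2 r 6, and 6÷4 = 1, so 2+6+1 = 9.
Friday + 9 ≡ Sunday — that's 1830's doomsday.
In November the doomsday date is Nov 7.
Nov 19 is 12 days after Nov 7; 12 mod 7 = 5, so Sunday + 5 = Friday.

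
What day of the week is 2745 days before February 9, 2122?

First find the weekday of Feb 9, 2122. Doomsday rule: the anchor day for the 2100s is Sunday. For year 22: 22÷12 = 1 r 10, and 10÷4 = 2, so 1+10+2 = 13.
Sunday + 13 ≡ Saturday — that's 2122's doomsday.
In February the doomsday date is Feb 28 (2122 is not a leap year).
Feb 9 is 19 days before Feb 28; 19 mod 7 = 5, so Saturday − 5 = Monday.
2745 mod 7 = 1, so 2745 days before a Monday is Monday − 1 = Sunday.

Sunday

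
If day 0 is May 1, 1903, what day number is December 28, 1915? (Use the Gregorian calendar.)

May 1, 1903 → May 1, 1904: 366 days (Feb 29, 1904 is in that span).
May 1, 1904 → May 1, 1905: 365 days.
May 1, 1905 → May 1, 1906: 365 days.
May 1, 1906 → May 1, 1907: 365 days.
May 1, 1907 → May 1, 1908: 366 days (Feb 29, 1908 is in that span).
May 1, 1908 → May 1, 1909: 365 days.
May 1, 1909 → May 1, 1910: 365 days.
May 1, 1910 → May 1, 1911: 365 days.
May 1, 1911 → May 1, 1912: 366 days (Feb 29, 1912 is in that span).
May 1, 1912 → May 1, 1913: 365 days.
May 1, 1913 → May 1, 1914: 365 days.
May 1, 1914 → May 1, 1915: 365 days.
May 1, 1915 → Jun 1, 1915: 31 days (May has 31).
Jun 1, 1915 → Jul 1, 1915: 30 days (June has 30).
Jul 1, 1915 → Aug 1, 1915: 31 days (July has 31).
Aug 1, 1915 → Sep 1, 1915: 31 days (August has 31).
Sep 1, 1915 → Oct 1, 1915: 30 days (September has 30).
Oct 1, 1915 → Nov 1, 1915: 31 days (October has 31).
Nov 1, 1915 → Dec 1, 1915: 30 days (November has 30).
Dec 1, 1915 → Dec 28, 1915: 27 days.
Total: 4624 days.

4624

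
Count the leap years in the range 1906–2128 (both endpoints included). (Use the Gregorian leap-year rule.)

Multiples of 4 in [1906,2128]: 56.
Of those, multiples of 100: 2 (not leap unless ÷400).
Multiples of 400: 1.
Leap years = 56 − 2 + 1 = 55.

55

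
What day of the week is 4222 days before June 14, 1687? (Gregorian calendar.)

First find the weekday of Jun 14, 1687. Doomsday rule: the anchor day for the 1600s is Tuesday. For year 87: 87÷12 = 7 r 3, and 3÷4 = 0, so 7+3+0 = 10.
Tuesday + 10 ≡ Friday — that's 1687's doomsday.
In June the doomsday date is Jun 6.
Jun 14 is 8 days after Jun 6; 8 mod 7 = 1, so Friday + 1 = Saturday.
4222 mod 7 = 1, so 4222 days before a Saturday is Saturday − 1 = Friday.

Friday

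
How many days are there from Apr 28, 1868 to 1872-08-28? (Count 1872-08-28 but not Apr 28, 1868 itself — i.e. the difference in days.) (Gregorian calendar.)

1583

Apr 28, 1868 → Apr 28, 1869: 365 days.
Apr 28, 1869 → Apr 28, 1870: 365 days.
Apr 28, 1870 → Apr 28, 1871: 365 days.
Apr 28, 1871 → Apr 28, 1872: 366 days (Feb 29, 1872 is in that span).
Apr 28, 1872 → May 28, 1872: 30 days (April has 30).
May 28, 1872 → Jun 28, 1872: 31 days (May has 31).
Jun 28, 1872 → Jul 28, 1872: 30 days (June has 30).
Jul 28, 1872 → Aug 28, 1872: 31 days.
Total: 1583 days.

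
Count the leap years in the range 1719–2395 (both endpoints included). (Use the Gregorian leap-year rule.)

Multiples of 4 in [1719,2395]: 169.
Of those, multiples of 100: 6 (not leap unless ÷400).
Multiples of 400: 1.
Leap years = 169 − 6 + 1 = 164.

164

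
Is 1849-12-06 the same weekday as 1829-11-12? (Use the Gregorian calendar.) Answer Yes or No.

From Nov 12, 1829 to Dec 6, 1849 is 7329 days.
7329 mod 7 = 0, so they are the same weekday.
(Nov 12, 1829 is a Thursday; Dec 6, 1849 is a Thursday.)

Yes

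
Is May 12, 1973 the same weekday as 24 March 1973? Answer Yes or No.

Yes

From Mar 24, 1973 to May 12, 1973 is 49 days.
49 mod 7 = 0, so they are the same weekday.
(Mar 24, 1973 is a Saturday; May 12, 1973 is a Saturday.)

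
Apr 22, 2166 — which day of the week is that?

Tuesday

Doomsday rule: the anchor day for the 2100s is Sunday. For year 66: 66÷12 = 5 r 6, and 6÷4 = 1, so 5+6+1 = 12.
Sunday + 12 ≡ Friday — that's 2166's doomsday.
In April the doomsday date is Apr 4.
Apr 22 is 18 days after Apr 4; 18 mod 7 = 4, so Friday + 4 = Tuesday.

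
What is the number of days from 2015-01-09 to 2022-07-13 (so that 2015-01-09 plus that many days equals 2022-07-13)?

Jan 9, 2015 → Jan 9, 2016: 365 days.
Jan 9, 2016 → Jan 9, 2017: 366 days (Feb 29, 2016 is in that span).
Jan 9, 2017 → Jan 9, 2018: 365 days.
Jan 9, 2018 → Jan 9, 2019: 365 days.
Jan 9, 2019 → Jan 9, 2020: 365 days.
Jan 9, 2020 → Jan 9, 2021: 366 days (Feb 29, 2020 is in that span).
Jan 9, 2021 → Jan 9, 2022: 365 days.
Jan 9, 2022 → Feb 9, 2022: 31 days (January has 31).
Feb 9, 2022 → Mar 9, 2022: 28 days (February has 28).
Mar 9, 2022 → Apr 9, 2022: 31 days (March has 31).
Apr 9, 2022 → May 9, 2022: 30 days (April has 30).
May 9, 2022 → Jun 9, 2022: 31 days (May has 31).
Jun 9, 2022 → Jul 9, 2022: 30 days (June has 30).
Jul 9, 2022 → Jul 13, 2022: 4 days.
Total: 2742 days.

2742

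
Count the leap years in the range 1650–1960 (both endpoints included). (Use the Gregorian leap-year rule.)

75

Multiples of 4 in [1650,1960]: 78.
Of those, multiples of 100: 3 (not leap unless ÷400).
Multiples of 400: 0.
Leap years = 78 − 3 + 0 = 75.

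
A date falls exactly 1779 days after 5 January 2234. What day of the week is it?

Jan 5, 2234 is a Sunday.
1779 mod 7 = 1, so 1779 days after a Sunday is Sunday + 1 = Monday.

Monday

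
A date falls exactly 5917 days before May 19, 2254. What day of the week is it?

First find the weekday of May 19, 2254. Doomsday rule: the anchor day for the 2200s is Friday. For year 54: 54÷12 = 4 r 6, and 6÷4 = 1, so 4+6+1 = 11.
Friday + 11 ≡ Tuesday — that's 2254's doomsday.
In May the doomsday date is May 9.
May 19 is 10 days after May 9; 10 mod 7 = 3, so Tuesday + 3 = Friday.
5917 mod 7 = 2, so 5917 days before a Friday is Friday − 2 = Wednesday.

Wednesday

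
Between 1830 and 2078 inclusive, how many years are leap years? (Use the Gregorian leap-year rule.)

Multiples of 4 in [1830,2078]: 62.
Of those, multiples of 100: 2 (not leap unless ÷400).
Multiples of 400: 1.
Leap years = 62 − 2 + 1 = 61.

61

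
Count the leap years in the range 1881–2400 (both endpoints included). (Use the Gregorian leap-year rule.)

126

Multiples of 4 in [1881,2400]: 130.
Of those, multiples of 100: 6 (not leap unless ÷400).
Multiples of 400: 2.
Leap years = 130 − 6 + 2 = 126.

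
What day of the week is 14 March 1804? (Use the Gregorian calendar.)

January 1, 1804 is a Sunday.
Jan 1, 1804 → Feb 1, 1804: 31 days (January has 31).
Feb 1, 1804 → Mar 1, 1804: 29 days (February has 29).
Mar 1, 1804 → Mar 14, 1804: 13 days.
Total: 73 days.
73 mod 7 = 3, so Sunday + 3 = Wednesday.

Wednesday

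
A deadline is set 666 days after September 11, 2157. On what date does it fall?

July 9, 2159

+365 (one year) → Sep 11, 2158 (301 left).
Sep has 30 days: +20 → Oct 1, 2158 (281 left).
Oct has 31 days: +31 → Nov 1, 2158 (250 left).
Nov has 30 days: +30 → Dec 1, 2158 (220 left).
Dec has 31 days: +31 → Jan 1, 2159 (189 left).
Jan has 31 days: +31 → Feb 1, 2159 (158 left).
Feb has 28 days: +28 → Mar 1, 2159 (130 left).
Mar has 31 days: +31 → Apr 1, 2159 (99 left).
Apr has 30 days: +30 → May 1, 2159 (69 left).
May has 31 days: +31 → Jun 1, 2159 (38 left).
Jun has 30 days: +30 → Jul 1, 2159 (8 left).
+8 → Jul 9, 2159.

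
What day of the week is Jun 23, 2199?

Sunday

Doomsday rule: the anchor day for the 2100s is Sunday. For year 99: 99÷12 = 8 r 3, and 3÷4 = 0, so 8+3+0 = 11.
Sunday + 11 ≡ Thursday — that's 2199's doomsday.
In June the doomsday date is Jun 6.
Jun 23 is 17 days after Jun 6; 17 mod 7 = 3, so Thursday + 3 = Sunday.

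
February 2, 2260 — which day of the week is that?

Doomsday rule: the anchor day for the 2200s is Friday. For year 60: 60÷12 = 5 r 0, and 0÷4 = 0, so 5+0+0 = 5.
Friday + 5 ≡ Wednesday — that's 2260's doomsday.
In February the doomsday date is Feb 29 (2260 is a leap year (divisible by 4)).
Feb 2 is 27 days before Feb 29; 27 mod 7 = 6, so Wednesday − 6 = Thursday.

Thursday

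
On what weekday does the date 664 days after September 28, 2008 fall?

Saturday

First find the weekday of Sep 28, 2008. Doomsday rule: the anchor day for the 2000s is Tuesday. For year 08: 8÷12 = 0 r 8, and 8÷4 = 2, so 0+8+2 = 10.
Tuesday + 10 ≡ Friday — that's 2008's doomsday.
In September the doomsday date is Sep 5.
Sep 28 is 23 days after Sep 5; 23 mod 7 = 2, so Friday + 2 = Sunday.
664 mod 7 = 6, so 664 days after a Sunday is Sunday + 6 = Saturday.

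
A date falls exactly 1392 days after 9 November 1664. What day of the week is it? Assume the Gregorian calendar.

First find the weekday of Nov 9, 1664. Doomsday rule: the anchor day for the 1600s is Tuesday. For year 64: 64÷12 = 5 r 4, and 4÷4 = 1, so 5+4+1 = 10.
Tuesday + 10 ≡ Friday — that's 1664's doomsday.
In November the doomsday date is Nov 7.
Nov 9 is 2 days after Nov 7; 2 mod 7 = 2, so Friday + 2 = Sunday.
1392 mod 7 = 6, so 1392 days after a Sunday is Sunday + 6 = Saturday.

Saturday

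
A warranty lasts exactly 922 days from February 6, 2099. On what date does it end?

August 17, 2101

+365 (one year) → Feb 6, 2100 (557 left).
+365 (one year) → Feb 6, 2101 (192 left).
Feb has 28 days: +23 → Mar 1, 2101 (169 left).
Mar has 31 days: +31 → Apr 1, 2101 (138 left).
Apr has 30 days: +30 → May 1, 2101 (108 left).
May has 31 days: +31 → Jun 1, 2101 (77 left).
Jun has 30 days: +30 → Jul 1, 2101 (47 left).
Jul has 31 days: +31 → Aug 1, 2101 (16 left).
+16 → Aug 17, 2101.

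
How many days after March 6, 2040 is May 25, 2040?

80

Mar 6, 2040 → Apr 6, 2040: 31 days (March has 31).
Apr 6, 2040 → May 6, 2040: 30 days (April has 30).
May 6, 2040 → May 25, 2040: 19 days.
Total: 80 days.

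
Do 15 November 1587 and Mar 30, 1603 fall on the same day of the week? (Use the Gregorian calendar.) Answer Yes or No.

Yes

From Nov 15, 1587 to Mar 30, 1603 is 5614 days.
5614 mod 7 = 0, so they are the same weekday.
(Nov 15, 1587 is a Sunday; Mar 30, 1603 is a Sunday.)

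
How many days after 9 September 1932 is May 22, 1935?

Sep 9, 1932 → Sep 9, 1933: 365 days.
Sep 9, 1933 → Sep 9, 1934: 365 days.
Sep 9, 1934 → Oct 9, 1934: 30 days (September has 30).
Oct 9, 1934 → Nov 9, 1934: 31 days (October has 31).
Nov 9, 1934 → Dec 9, 1934: 30 days (November has 30).
Dec 9, 1934 → Jan 9, 1935: 31 days (December has 31).
Jan 9, 1935 → Feb 9, 1935: 31 days (January has 31).
Feb 9, 1935 → Mar 9, 1935: 28 days (February has 28).
Mar 9, 1935 → Apr 9, 1935: 31 days (March has 31).
Apr 9, 1935 → May 9, 1935: 30 days (April has 30).
May 9, 1935 → May 22, 1935: 13 days.
Total: 985 days.

985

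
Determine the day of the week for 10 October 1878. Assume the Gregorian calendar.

Doomsday rule: the anchor day for the 1800s is Friday. For year 78: 78÷12 = 6 r 6, and 6÷4 = 1, so 6+6+1 = 13.
Friday + 13 ≡ Thursday — that's 1878's doomsday.
In October the doomsday date is Oct 10.
Oct 10 is the doomsday itself: Thursday.

Thursday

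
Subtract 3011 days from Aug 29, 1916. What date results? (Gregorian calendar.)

−366 (one year; includes Feb 29, 1916) → Aug 29, 1915 (2645 left).
−365 (one year) → Aug 29, 1914 (2280 left).
−365 (one year) → Aug 29, 1913 (1915 left).
−365 (one year) → Aug 29, 1912 (1550 left).
−366 (one year; includes Feb 29, 1912) → Aug 29, 1911 (1184 left).
−365 (one year) → Aug 29, 1910 (819 left).
−365 (one year) → Aug 29, 1909 (454 left).
−365 (one year) → Aug 29, 1908 (89 left).
−29 → Jul 31, 1908 (end of Jul, 31 days; 60 left).
−31 → Jun 30, 1908 (end of Jun, 30 days; 29 left).
−29 → Jun 1, 1908.

June 1, 1908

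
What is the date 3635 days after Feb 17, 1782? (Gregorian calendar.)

January 31, 1792

+365 (one year) → Feb 17, 1783 (3270 left).
+365 (one year) → Feb 17, 1784 (2905 left).
+366 (one year; includes Feb 29, 1784) → Feb 17, 1785 (2539 left).
+365 (one year) → Feb 17, 1786 (2174 left).
+365 (one year) → Feb 17, 1787 (1809 left).
+365 (one year) → Feb 17, 1788 (1444 left).
+366 (one year; includes Feb 29, 1788) → Feb 17, 1789 (1078 left).
+365 (one year) → Feb 17, 1790 (713 left).
+365 (one year) → Feb 17, 1791 (348 left).
Feb has 28 days: +12 → Mar 1, 1791 (336 left).
Mar has 31 days: +31 → Apr 1, 1791 (305 left).
Apr has 30 days: +30 → May 1, 1791 (275 left).
May has 31 days: +31 → Jun 1, 1791 (244 left).
Jun has 30 days: +30 → Jul 1, 1791 (214 left).
Jul has 31 days: +31 → Aug 1, 1791 (183 left).
Aug has 31 days: +31 → Sep 1, 1791 (152 left).
Sep has 30 days: +30 → Oct 1, 1791 (122 left).
Oct has 31 days: +31 → Nov 1, 1791 (91 left).
Nov has 30 days: +30 → Dec 1, 1791 (61 left).
Dec has 31 days: +31 → Jan 1, 1792 (30 left).
+30 → Jan 31, 1792.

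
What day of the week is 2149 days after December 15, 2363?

Sunday

First find the weekday of Dec 15, 2363. Doomsday rule: the anchor day for the 2300s is Wednesday. For year 63: 63÷12 = 5 r 3, and 3÷4 = 0, so 5+3+0 = 8.
Wednesday + 8 ≡ Thursday — that's 2363's doomsday.
In December the doomsday date is Dec 12.
Dec 15 is 3 days after Dec 12; 3 mod 7 = 3, so Thursday + 3 = Sunday.
2149 mod 7 = 0, so 2149 days after a Sunday is Sunday + 0 = Sunday.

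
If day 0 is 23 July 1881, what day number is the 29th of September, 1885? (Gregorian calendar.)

1529

Jul 23, 1881 → Jul 23, 1882: 365 days.
Jul 23, 1882 → Jul 23, 1883: 365 days.
Jul 23, 1883 → Jul 23, 1884: 366 days (Feb 29, 1884 is in that span).
Jul 23, 1884 → Jul 23, 1885: 365 days.
Jul 23, 1885 → Aug 23, 1885: 31 days (July has 31).
Aug 23, 1885 → Sep 23, 1885: 31 days (August has 31).
Sep 23, 1885 → Sep 29, 1885: 6 days.
Total: 1529 days.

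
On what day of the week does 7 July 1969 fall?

Monday

January 1, 1969 is a Wednesday.
Jan 1, 1969 → Feb 1, 1969: 31 days (January has 31).
Feb 1, 1969 → Mar 1, 1969: 28 days (February has 28).
Mar 1, 1969 → Apr 1, 1969: 31 days (March has 31).
Apr 1, 1969 → May 1, 1969: 30 days (April has 30).
May 1, 1969 → Jun 1, 1969: 31 days (May has 31).
Jun 1, 1969 → Jul 1, 1969: 30 days (June has 30).
Jul 1, 1969 → Jul 7, 1969: 6 days.
Total: 187 days.
187 mod 7 = 5, so Wednesday + 5 = Monday.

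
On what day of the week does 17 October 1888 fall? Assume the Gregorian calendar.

Wednesday

Doomsday rule: the anchor day for the 1800s is Friday. For year 88: 88÷12 = 7 r 4, and 4÷4 = 1, so 7+4+1 = 12.
Friday + 12 ≡ Wednesday — that's 1888's doomsday.
In October the doomsday date is Oct 10.
Oct 17 is 7 days after Oct 10; 7 mod 7 = 0, so Wednesday + 0 = Wednesday.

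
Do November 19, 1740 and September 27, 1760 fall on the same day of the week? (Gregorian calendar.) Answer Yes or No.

Yes

From Nov 19, 1740 to Sep 27, 1760 is 7252 days.
7252 mod 7 = 0, so they are the same weekday.
(Nov 19, 1740 is a Saturday; Sep 27, 1760 is a Saturday.)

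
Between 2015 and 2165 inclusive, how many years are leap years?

37

Multiples of 4 in [2015,2165]: 38.
Of those, multiples of 100: 1 (not leap unless ÷400).
Multiples of 400: 0.
Leap years = 38 − 1 + 0 = 37.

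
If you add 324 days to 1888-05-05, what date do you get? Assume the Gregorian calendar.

March 25, 1889

May has 31 days: +27 → Jun 1, 1888 (297 left).
Jun has 30 days: +30 → Jul 1, 1888 (267 left).
Jul has 31 days: +31 → Aug 1, 1888 (236 left).
Aug has 31 days: +31 → Sep 1, 1888 (205 left).
Sep has 30 days: +30 → Oct 1, 1888 (175 left).
Oct has 31 days: +31 → Nov 1, 1888 (144 left).
Nov has 30 days: +30 → Dec 1, 1888 (114 left).
Dec has 31 days: +31 → Jan 1, 1889 (83 left).
Jan has 31 days: +31 → Feb 1, 1889 (52 left).
Feb has 28 days: +28 → Mar 1, 1889 (24 left).
+24 → Mar 25, 1889.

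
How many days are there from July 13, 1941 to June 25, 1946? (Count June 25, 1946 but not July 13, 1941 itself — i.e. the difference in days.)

Jul 13, 1941 → Jul 13, 1942: 365 days.
Jul 13, 1942 → Jul 13, 1943: 365 days.
Jul 13, 1943 → Jul 13, 1944: 366 days (Feb 29, 1944 is in that span).
Jul 13, 1944 → Jul 13, 1945: 365 days.
Jul 13, 1945 → Aug 13, 1945: 31 days (July has 31).
Aug 13, 1945 → Sep 13, 1945: 31 days (August has 31).
Sep 13, 1945 → Oct 13, 1945: 30 days (September has 30).
Oct 13, 1945 → Nov 13, 1945: 31 days (October has 31).
Nov 13, 1945 → Dec 13, 1945: 30 days (November has 30).
Dec 13, 1945 → Jan 13, 1946: 31 days (December has 31).
Jan 13, 1946 → Feb 13, 1946: 31 days (January has 31).
Feb 13, 1946 → Mar 13, 1946: 28 days (February has 28).
Mar 13, 1946 → Apr 13, 1946: 31 days (March has 31).
Apr 13, 1946 → May 13, 1946: 30 days (April has 30).
May 13, 1946 → Jun 13, 1946: 31 days (May has 31).
Jun 13, 1946 → Jun 25, 1946: 12 days.
Total: 1808 days.

1808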